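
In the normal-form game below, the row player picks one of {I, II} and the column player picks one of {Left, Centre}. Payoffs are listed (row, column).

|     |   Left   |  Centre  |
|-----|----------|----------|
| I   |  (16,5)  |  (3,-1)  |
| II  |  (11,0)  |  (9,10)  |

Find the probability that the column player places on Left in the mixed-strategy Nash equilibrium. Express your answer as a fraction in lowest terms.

The column player's mix q on Left must make the row player indifferent between I and II.
The row player's payoff from I: 16q + 3(1−q). From II: 11q + 9(1−q).
Set equal: 5q = 6(1−q) → q = 6/11.

6/11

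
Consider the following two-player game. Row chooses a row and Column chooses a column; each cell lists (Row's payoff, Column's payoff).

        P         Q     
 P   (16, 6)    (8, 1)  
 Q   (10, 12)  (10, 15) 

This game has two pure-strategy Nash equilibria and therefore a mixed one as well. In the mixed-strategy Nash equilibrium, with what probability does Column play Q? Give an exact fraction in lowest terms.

3/4

Column's mix q on P must make Row indifferent between P and Q.
Row's payoff from P: 16q + 8(1−q). From Q: 10q + 10(1−q).
Set equal: 6q = 2(1−q) → q = 2/8 = 1/4.
Probability on Q is 1 − 1/4 = 3/4.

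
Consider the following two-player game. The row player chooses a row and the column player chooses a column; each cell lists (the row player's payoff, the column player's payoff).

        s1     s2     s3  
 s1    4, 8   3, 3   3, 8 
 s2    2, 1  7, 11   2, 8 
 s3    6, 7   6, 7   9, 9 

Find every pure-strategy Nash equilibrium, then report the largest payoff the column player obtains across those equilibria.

Both s2 is a pure NE (the row player: 7 ≥ 6; the column player: 11 ≥ 8). The column player gets 11.
Both s3 is a pure NE (the row player: 9 ≥ 3; the column player: 9 ≥ 7). The column player gets 9.
Every other cell has a profitable deviation for at least one player. Highest of {11, 9} is 11.

11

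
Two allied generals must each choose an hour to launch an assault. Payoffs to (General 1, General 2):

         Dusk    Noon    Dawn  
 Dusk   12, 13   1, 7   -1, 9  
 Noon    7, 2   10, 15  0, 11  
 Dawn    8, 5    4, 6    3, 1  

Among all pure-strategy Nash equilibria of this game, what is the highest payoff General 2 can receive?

15

Both Dusk is a pure NE (General 1: 12 ≥ 8; General 2: 13 ≥ 9). General 2 gets 13.
Both Noon is a pure NE (General 1: 10 ≥ 4; General 2: 15 ≥ 11). General 2 gets 15.
Every other cell has a profitable deviation for at least one player. Highest of {13, 15} is 15.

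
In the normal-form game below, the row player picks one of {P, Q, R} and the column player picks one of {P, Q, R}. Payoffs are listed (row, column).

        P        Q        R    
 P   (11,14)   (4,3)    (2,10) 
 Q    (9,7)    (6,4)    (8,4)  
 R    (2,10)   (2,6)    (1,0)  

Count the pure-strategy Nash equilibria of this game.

1

Both P: the row player gets 11 (best alternative 9); the column player gets 14 (best alternative 10). Neither deviates — NE.
Both R is not a NE: the row player would switch to Q (8 > 1).
No other cell survives both best-response checks, so there is 1 pure NE.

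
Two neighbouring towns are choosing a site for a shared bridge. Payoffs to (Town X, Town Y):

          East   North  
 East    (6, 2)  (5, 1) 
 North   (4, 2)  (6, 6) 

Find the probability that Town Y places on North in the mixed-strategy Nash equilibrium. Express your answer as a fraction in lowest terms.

Town Y's mix q on East must make Town X indifferent between East and North.
Town X's payoff from East: 6q + 5(1−q). From North: 4q + 6(1−q).
Set equal: 2q = 1(1−q) → q = 1/3.
Probability on North is 1 − 1/3 = 2/3.

2/3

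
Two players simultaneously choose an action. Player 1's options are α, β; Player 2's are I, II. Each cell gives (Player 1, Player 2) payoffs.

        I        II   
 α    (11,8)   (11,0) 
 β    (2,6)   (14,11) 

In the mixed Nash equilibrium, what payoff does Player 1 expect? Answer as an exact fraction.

Player 2 mixes with probability q on I, chosen so Player 1 is indifferent: 11q + 11(1−q) = 2q + 14(1−q) gives q = 1/4.
Player 1's expected payoff (from either row, since indifferent) is 11·1/4 + 11·3/4 = 11.

11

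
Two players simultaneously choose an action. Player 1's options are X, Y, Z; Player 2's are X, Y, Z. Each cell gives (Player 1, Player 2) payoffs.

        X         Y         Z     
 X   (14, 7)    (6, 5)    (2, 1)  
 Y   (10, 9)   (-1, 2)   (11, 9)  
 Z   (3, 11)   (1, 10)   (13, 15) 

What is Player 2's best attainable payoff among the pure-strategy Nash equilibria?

Both X is a pure NE (Player 1: 14 ≥ 10; Player 2: 7 ≥ 5). Player 2 gets 7.
Both Z is a pure NE (Player 1: 13 ≥ 11; Player 2: 15 ≥ 11). Player 2 gets 15.
Every other cell has a profitable deviation for at least one player. Highest of {7, 15} is 15.

15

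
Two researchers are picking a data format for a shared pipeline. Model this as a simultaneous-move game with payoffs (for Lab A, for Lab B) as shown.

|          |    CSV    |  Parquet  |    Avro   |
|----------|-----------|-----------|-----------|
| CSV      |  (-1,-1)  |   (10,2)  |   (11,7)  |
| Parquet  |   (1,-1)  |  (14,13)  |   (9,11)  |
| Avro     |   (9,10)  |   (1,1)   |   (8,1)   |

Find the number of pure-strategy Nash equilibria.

(CSV, Avro): Lab A gets 11 (best alternative 9); Lab B gets 7 (best alternative 2). Neither deviates — NE.
Both Parquet: Lab A gets 14 (best alternative 10); Lab B gets 13 (best alternative 11). Neither deviates — NE.
(Avro, CSV): Lab A gets 9 (best alternative 1); Lab B gets 10 (best alternative 1). Neither deviates — NE.
Both Avro is not a NE: Lab A would switch to CSV (11 > 8).
No other cell survives both best-response checks, so there are 3 pure NE.

3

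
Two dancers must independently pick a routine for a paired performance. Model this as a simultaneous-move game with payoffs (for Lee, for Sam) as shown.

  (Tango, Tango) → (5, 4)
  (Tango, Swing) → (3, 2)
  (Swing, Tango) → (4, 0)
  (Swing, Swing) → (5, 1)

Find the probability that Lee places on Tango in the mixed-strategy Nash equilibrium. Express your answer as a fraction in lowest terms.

Lee's mix p on Tango must make Sam indifferent between Tango and Swing.
Sam's payoff from Tango: 4p + 0(1−p). From Swing: 2p + 1(1−p).
Set equal: 2p = 1(1−p) → p = 1/3.

1/3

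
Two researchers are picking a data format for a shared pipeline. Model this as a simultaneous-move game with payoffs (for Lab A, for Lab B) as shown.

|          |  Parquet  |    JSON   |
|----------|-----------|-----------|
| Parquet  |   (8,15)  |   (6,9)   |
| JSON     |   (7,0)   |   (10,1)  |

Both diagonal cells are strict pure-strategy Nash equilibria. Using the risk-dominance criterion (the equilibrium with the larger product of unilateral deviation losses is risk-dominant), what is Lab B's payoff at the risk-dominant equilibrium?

At both Parquet: Lab A loses 8 − 7 = 1 by deviating; Lab B loses 15 − 9 = 6. Product = 1·6 = 6.
At both JSON: Lab A loses 10 − 6 = 4 by deviating; Lab B loses 1 − 0 = 1. Product = 4·1 = 4.
6 > 4, so both Parquet is risk-dominant. Lab B's payoff there is 15.

15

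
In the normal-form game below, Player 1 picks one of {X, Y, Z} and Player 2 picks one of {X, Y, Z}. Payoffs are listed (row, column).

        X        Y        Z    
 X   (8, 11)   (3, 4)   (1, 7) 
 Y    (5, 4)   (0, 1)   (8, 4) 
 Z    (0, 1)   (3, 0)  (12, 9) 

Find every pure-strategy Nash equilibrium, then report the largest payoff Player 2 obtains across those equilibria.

Both X is a pure NE (Player 1: 8 ≥ 5; Player 2: 11 ≥ 7). Player 2 gets 11.
Both Z is a pure NE (Player 1: 12 ≥ 8; Player 2: 9 ≥ 1). Player 2 gets 9.
Every other cell has a profitable deviation for at least one player. Highest of {11, 9} is 11.

11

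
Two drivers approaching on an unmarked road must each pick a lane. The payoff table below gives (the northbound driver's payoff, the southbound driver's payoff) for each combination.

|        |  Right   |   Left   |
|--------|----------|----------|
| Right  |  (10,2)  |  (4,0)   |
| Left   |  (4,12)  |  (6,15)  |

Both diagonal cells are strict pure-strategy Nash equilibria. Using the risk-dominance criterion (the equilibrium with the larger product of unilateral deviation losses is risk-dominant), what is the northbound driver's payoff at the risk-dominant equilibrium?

10

At both Right: the northbound driver loses 10 − 4 = 6 by deviating; the southbound driver loses 2 − 0 = 2. Product = 6·2 = 12.
At both Left: the northbound driver loses 6 − 4 = 2 by deviating; the southbound driver loses 15 − 12 = 3. Product = 2·3 = 6.
12 > 6, so both Right is risk-dominant. The northbound driver's payoff there is 10.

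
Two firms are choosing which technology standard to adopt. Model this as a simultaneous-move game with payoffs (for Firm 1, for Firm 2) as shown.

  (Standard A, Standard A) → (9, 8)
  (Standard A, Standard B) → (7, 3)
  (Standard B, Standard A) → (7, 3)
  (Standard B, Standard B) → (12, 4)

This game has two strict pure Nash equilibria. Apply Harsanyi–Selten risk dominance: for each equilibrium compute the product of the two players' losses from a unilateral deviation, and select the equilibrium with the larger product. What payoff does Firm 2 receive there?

At both Standard A: Firm 1 loses 9 − 7 = 2 by deviating; Firm 2 loses 8 − 3 = 5. Product = 2·5 = 10.
At both Standard B: Firm 1 loses 12 − 7 = 5 by deviating; Firm 2 loses 4 − 3 = 1. Product = 5·1 = 5.
10 > 5, so both Standard A is risk-dominant. Firm 2's payoff there is 8.

8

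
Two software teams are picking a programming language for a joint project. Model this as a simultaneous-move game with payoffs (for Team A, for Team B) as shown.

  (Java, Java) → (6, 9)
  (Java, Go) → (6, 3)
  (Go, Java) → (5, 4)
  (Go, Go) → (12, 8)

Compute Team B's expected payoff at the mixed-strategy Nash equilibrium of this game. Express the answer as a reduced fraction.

Team A mixes with probability p on Java, chosen so Team B is indifferent: 9p + 4(1−p) = 3p + 8(1−p) gives p = 2/5.
Team B's expected payoff is 9·2/5 + 4·3/5 = 6.

6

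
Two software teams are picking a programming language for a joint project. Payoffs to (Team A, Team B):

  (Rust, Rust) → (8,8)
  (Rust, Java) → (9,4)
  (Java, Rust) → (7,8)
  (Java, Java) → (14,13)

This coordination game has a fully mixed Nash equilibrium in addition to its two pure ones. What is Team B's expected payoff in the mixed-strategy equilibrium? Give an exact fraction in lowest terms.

8

Team A mixes with probability p on Rust, chosen so Team B is indifferent: 8p + 8(1−p) = 4p + 13(1−p) gives p = 5/9.
Team B's expected payoff is 8·5/9 + 8·4/9 = 8.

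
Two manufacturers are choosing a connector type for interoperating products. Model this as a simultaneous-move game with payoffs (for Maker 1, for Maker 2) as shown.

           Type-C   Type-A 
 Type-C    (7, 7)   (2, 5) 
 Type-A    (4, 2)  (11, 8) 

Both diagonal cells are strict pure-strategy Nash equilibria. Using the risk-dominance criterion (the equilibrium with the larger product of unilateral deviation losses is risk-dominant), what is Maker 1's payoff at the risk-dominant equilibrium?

11

At both Type-C: Maker 1 loses 7 − 4 = 3 by deviating; Maker 2 loses 7 − 5 = 2. Product = 3·2 = 6.
At both Type-A: Maker 1 loses 11 − 2 = 9 by deviating; Maker 2 loses 8 − 2 = 6. Product = 9·6 = 54.
54 > 6, so both Type-A is risk-dominant. Maker 1's payoff there is 11.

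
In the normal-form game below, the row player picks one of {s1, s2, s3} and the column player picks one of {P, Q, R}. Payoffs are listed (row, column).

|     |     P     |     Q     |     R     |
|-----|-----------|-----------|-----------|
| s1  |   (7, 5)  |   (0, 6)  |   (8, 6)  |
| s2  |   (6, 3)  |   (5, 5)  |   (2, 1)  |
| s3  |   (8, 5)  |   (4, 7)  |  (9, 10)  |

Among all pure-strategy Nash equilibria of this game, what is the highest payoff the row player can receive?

9

(s2, Q) is a pure NE (the row player: 5 ≥ 4; the column player: 5 ≥ 3). The row player gets 5.
(s3, R) is a pure NE (the row player: 9 ≥ 8; the column player: 10 ≥ 7). The row player gets 9.
Every other cell has a profitable deviation for at least one player. Highest of {5, 9} is 9.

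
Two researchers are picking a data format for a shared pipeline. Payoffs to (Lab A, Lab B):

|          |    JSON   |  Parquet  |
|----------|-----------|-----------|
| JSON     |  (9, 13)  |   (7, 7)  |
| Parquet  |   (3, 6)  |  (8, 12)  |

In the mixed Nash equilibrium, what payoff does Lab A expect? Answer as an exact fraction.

Lab B mixes with probability q on JSON, chosen so Lab A is indifferent: 9q + 7(1−q) = 3q + 8(1−q) gives q = 1/7.
Lab A's expected payoff (from either row, since indifferent) is 9·1/7 + 7·6/7 = 51/7.

51/7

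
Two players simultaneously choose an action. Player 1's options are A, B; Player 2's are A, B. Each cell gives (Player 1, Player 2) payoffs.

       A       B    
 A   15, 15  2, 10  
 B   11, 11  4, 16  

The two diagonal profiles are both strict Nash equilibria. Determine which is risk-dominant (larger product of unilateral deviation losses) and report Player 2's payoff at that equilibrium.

15

At both A: Player 1 loses 15 − 11 = 4 by deviating; Player 2 loses 15 − 10 = 5. Product = 4·5 = 20.
At both B: Player 1 loses 4 − 2 = 2 by deviating; Player 2 loses 16 − 11 = 5. Product = 2·5 = 10.
20 > 10, so both A is risk-dominant. Player 2's payoff there is 15.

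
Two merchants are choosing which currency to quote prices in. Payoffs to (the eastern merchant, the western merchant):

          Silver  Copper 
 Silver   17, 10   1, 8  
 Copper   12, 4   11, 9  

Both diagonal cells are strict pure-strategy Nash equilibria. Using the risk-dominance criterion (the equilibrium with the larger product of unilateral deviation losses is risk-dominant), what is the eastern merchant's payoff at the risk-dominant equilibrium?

At both Silver: the eastern merchant loses 17 − 12 = 5 by deviating; the western merchant loses 10 − 8 = 2. Product = 5·2 = 10.
At both Copper: the eastern merchant loses 11 − 1 = 10 by deviating; the western merchant loses 9 − 4 = 5. Product = 10·5 = 50.
50 > 10, so both Copper is risk-dominant. The eastern merchant's payoff there is 11.

11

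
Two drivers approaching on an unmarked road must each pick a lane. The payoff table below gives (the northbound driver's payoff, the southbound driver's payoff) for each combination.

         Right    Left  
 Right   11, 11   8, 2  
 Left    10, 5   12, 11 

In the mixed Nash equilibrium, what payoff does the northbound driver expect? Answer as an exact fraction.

The southbound driver mixes with probability q on Right, chosen so the northbound driver is indifferent: 11q + 8(1−q) = 10q + 12(1−q) gives q = 4/5.
The northbound driver's expected payoff (from either row, since indifferent) is 11·4/5 + 8·1/5 = 52/5.

52/5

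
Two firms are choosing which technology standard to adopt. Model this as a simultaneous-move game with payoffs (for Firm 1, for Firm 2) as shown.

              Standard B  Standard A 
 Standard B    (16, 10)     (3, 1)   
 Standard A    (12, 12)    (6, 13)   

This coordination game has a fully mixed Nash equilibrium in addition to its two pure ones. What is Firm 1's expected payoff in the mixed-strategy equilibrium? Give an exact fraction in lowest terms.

Firm 2 mixes with probability q on Standard B, chosen so Firm 1 is indifferent: 16q + 3(1−q) = 12q + 6(1−q) gives q = 3/7.
Firm 1's expected payoff (from either row, since indifferent) is 16·3/7 + 3·4/7 = 60/7.

60/7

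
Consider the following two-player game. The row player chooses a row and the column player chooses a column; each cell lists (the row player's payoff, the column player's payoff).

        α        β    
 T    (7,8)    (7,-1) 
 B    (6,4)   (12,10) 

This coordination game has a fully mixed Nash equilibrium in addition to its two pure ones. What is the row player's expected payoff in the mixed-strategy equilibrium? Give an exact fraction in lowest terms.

The column player mixes with probability q on α, chosen so the row player is indifferent: 7q + 7(1−q) = 6q + 12(1−q) gives q = 5/6.
The row player's expected payoff (from either row, since indifferent) is 7·5/6 + 7·1/6 = 7.

7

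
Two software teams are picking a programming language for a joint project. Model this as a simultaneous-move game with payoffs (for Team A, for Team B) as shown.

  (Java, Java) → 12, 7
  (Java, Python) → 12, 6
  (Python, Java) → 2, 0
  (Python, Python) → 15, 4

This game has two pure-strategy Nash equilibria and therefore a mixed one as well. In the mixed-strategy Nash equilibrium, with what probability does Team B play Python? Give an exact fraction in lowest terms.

10/13

Team B's mix q on Java must make Team A indifferent between Java and Python.
Team A's payoff from Java: 12q + 12(1−q). From Python: 2q + 15(1−q).
Set equal: 10q = 3(1−q) → q = 3/13.
Probability on Python is 1 − 3/13 = 10/13.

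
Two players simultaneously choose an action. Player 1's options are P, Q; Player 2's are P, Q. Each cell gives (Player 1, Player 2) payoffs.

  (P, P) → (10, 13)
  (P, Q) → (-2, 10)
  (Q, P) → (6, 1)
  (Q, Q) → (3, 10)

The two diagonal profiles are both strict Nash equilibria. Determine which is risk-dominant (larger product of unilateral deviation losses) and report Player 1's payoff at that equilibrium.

At both P: Player 1 loses 10 − 6 = 4 by deviating; Player 2 loses 13 − 10 = 3. Product = 4·3 = 12.
At both Q: Player 1 loses 3 − (-2) = 5 by deviating; Player 2 loses 10 − 1 = 9. Product = 5·9 = 45.
45 > 12, so both Q is risk-dominant. Player 1's payoff there is 3.

3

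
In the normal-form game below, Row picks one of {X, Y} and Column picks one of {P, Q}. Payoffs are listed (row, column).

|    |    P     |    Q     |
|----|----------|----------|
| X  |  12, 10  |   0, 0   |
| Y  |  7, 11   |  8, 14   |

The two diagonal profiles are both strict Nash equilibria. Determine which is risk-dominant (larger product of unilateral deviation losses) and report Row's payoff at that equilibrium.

At (X, P): Row loses 12 − 7 = 5 by deviating; Column loses 10 − 0 = 10. Product = 5·10 = 50.
At (Y, Q): Row loses 8 − 0 = 8 by deviating; Column loses 14 − 11 = 3. Product = 8·3 = 24.
50 > 24, so (X, P) is risk-dominant. Row's payoff there is 12.

12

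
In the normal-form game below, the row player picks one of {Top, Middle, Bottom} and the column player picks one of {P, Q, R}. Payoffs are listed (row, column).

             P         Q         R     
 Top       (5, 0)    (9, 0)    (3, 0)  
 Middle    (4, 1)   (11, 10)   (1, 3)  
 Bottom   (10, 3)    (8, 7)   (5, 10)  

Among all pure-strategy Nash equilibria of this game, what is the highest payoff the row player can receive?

(Middle, Q) is a pure NE (the row player: 11 ≥ 9; the column player: 10 ≥ 3). The row player gets 11.
(Bottom, R) is a pure NE (the row player: 5 ≥ 3; the column player: 10 ≥ 7). The row player gets 5.
Every other cell has a profitable deviation for at least one player. Highest of {11, 5} is 11.

11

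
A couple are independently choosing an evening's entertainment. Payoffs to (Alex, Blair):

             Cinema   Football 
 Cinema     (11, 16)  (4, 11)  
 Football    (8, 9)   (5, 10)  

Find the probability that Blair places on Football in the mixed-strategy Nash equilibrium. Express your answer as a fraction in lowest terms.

3/4

Blair's mix q on Cinema must make Alex indifferent between Cinema and Football.
Alex's payoff from Cinema: 11q + 4(1−q). From Football: 8q + 5(1−q).
Set equal: 3q = 1(1−q) → q = 1/4.
Probability on Football is 1 − 1/4 = 3/4.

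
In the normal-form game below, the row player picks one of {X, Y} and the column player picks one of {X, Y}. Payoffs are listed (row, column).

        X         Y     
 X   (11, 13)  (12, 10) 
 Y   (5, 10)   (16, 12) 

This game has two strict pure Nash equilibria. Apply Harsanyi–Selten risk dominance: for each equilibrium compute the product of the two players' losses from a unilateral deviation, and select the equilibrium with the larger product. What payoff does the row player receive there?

11

At both X: the row player loses 11 − 5 = 6 by deviating; the column player loses 13 − 10 = 3. Product = 6·3 = 18.
At both Y: the row player loses 16 − 12 = 4 by deviating; the column player loses 12 − 10 = 2. Product = 4·2 = 8.
18 > 8, so both X is risk-dominant. The row player's payoff there is 11.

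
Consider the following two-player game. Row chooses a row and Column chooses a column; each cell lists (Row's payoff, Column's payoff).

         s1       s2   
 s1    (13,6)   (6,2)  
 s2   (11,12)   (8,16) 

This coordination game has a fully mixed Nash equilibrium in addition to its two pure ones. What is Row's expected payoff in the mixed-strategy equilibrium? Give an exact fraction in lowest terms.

Column mixes with probability q on s1, chosen so Row is indifferent: 13q + 6(1−q) = 11q + 8(1−q) gives q = 1/2.
Row's expected payoff (from either row, since indifferent) is 13·1/2 + 6·1/2 = 19/2.

19/2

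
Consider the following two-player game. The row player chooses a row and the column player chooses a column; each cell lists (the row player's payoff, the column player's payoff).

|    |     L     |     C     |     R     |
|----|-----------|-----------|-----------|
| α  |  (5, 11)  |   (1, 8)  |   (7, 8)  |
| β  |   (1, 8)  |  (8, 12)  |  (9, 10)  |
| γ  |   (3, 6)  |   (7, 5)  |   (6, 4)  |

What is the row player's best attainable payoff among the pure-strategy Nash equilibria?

8

(α, L) is a pure NE (the row player: 5 ≥ 3; the column player: 11 ≥ 8). The row player gets 5.
(β, C) is a pure NE (the row player: 8 ≥ 7; the column player: 12 ≥ 10). The row player gets 8.
Every other cell has a profitable deviation for at least one player. Highest of {5, 8} is 8.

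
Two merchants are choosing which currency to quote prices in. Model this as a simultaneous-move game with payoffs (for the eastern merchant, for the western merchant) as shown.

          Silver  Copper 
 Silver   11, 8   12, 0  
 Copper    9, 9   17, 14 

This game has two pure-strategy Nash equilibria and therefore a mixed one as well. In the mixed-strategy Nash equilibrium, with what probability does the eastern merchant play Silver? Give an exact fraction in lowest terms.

The eastern merchant's mix p on Silver must make the western merchant indifferent between Silver and Copper.
The western merchant's payoff from Silver: 8p + 9(1−p). From Copper: 0p + 14(1−p).
Set equal: 8p = 5(1−p) → p = 5/13.

5/13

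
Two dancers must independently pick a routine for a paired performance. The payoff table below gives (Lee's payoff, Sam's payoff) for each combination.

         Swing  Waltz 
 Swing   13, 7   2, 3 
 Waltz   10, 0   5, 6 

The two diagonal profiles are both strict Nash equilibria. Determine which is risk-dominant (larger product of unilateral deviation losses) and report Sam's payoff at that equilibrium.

6

At both Swing: Lee loses 13 − 10 = 3 by deviating; Sam loses 7 − 3 = 4. Product = 3·4 = 12.
At both Waltz: Lee loses 5 − 2 = 3 by deviating; Sam loses 6 − 0 = 6. Product = 3·6 = 18.
18 > 12, so both Waltz is risk-dominant. Sam's payoff there is 6.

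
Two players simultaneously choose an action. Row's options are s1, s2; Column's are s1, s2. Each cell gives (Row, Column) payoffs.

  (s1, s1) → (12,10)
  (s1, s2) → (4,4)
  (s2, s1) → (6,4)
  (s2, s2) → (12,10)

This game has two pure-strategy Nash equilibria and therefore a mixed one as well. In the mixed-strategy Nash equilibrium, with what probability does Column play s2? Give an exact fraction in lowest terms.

3/7

Column's mix q on s1 must make Row indifferent between s1 and s2.
Row's payoff from s1: 12q + 4(1−q). From s2: 6q + 12(1−q).
Set equal: 6q = 8(1−q) → q = 8/14 = 4/7.
Probability on s2 is 1 − 4/7 = 3/7.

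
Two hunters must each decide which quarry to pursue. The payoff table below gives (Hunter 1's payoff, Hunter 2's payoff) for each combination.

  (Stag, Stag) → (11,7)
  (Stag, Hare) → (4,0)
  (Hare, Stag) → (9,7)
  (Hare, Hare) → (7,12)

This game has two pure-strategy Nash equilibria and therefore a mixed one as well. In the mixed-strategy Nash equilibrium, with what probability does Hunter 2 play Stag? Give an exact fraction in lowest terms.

Hunter 2's mix q on Stag must make Hunter 1 indifferent between Stag and Hare.
Hunter 1's payoff from Stag: 11q + 4(1−q). From Hare: 9q + 7(1−q).
Set equal: 2q = 3(1−q) → q = 3/5.

3/5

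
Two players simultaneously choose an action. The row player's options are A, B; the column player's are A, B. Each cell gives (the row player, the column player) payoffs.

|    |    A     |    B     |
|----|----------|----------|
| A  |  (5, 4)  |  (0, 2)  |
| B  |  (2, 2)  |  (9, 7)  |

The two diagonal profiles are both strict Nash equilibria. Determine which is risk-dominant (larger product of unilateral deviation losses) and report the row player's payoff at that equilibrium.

At both A: the row player loses 5 − 2 = 3 by deviating; the column player loses 4 − 2 = 2. Product = 3·2 = 6.
At both B: the row player loses 9 − 0 = 9 by deviating; the column player loses 7 − 2 = 5. Product = 9·5 = 45.
45 > 6, so both B is risk-dominant. The row player's payoff there is 9.

9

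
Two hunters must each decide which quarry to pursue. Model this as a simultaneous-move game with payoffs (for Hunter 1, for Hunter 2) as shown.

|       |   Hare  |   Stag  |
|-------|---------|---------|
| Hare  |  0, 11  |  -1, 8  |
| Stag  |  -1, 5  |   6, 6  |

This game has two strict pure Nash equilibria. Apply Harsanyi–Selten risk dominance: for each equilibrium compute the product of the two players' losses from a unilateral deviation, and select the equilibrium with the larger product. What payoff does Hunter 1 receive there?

6

At both Hare: Hunter 1 loses 0 − (-1) = 1 by deviating; Hunter 2 loses 11 − 8 = 3. Product = 1·3 = 3.
At both Stag: Hunter 1 loses 6 − (-1) = 7 by deviating; Hunter 2 loses 6 − 5 = 1. Product = 7·1 = 7.
7 > 3, so both Stag is risk-dominant. Hunter 1's payoff there is 6.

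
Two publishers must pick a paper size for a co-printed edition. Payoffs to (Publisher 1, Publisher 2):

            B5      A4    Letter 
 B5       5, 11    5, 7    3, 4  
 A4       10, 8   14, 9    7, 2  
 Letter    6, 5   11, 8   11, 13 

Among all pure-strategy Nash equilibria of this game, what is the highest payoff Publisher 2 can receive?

13

Both A4 is a pure NE (Publisher 1: 14 ≥ 11; Publisher 2: 9 ≥ 8). Publisher 2 gets 9.
Both Letter is a pure NE (Publisher 1: 11 ≥ 7; Publisher 2: 13 ≥ 8). Publisher 2 gets 13.
Every other cell has a profitable deviation for at least one player. Highest of {9, 13} is 13.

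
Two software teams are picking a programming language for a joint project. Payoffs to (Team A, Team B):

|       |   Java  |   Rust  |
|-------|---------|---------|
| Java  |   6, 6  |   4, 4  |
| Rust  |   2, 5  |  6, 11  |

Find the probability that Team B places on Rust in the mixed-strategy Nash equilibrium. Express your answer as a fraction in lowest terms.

Team B's mix q on Java must make Team A indifferent between Java and Rust.
Team A's payoff from Java: 6q + 4(1−q). From Rust: 2q + 6(1−q).
Set equal: 4q = 2(1−q) → q = 2/6 = 1/3.
Probability on Rust is 1 − 1/3 = 2/3.

2/3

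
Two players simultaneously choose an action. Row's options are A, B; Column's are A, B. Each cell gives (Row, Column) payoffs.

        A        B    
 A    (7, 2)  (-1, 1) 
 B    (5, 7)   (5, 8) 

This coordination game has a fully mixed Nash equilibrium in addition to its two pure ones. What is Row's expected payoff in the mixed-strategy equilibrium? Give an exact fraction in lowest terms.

Column mixes with probability q on A, chosen so Row is indifferent: 7q + (-1)(1−q) = 5q + 5(1−q) gives q = 3/4.
Row's expected payoff (from either row, since indifferent) is 7·3/4 + (-1)·1/4 = 5.

5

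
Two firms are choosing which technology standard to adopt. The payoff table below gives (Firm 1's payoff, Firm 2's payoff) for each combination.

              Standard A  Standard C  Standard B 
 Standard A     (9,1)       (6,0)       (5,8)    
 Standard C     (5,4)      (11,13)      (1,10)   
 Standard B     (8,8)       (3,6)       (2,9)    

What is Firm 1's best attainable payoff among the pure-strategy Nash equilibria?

(Standard A, Standard B) is a pure NE (Firm 1: 5 ≥ 2; Firm 2: 8 ≥ 1). Firm 1 gets 5.
Both Standard C is a pure NE (Firm 1: 11 ≥ 6; Firm 2: 13 ≥ 10). Firm 1 gets 11.
Every other cell has a profitable deviation for at least one player. Highest of {5, 11} is 11.

11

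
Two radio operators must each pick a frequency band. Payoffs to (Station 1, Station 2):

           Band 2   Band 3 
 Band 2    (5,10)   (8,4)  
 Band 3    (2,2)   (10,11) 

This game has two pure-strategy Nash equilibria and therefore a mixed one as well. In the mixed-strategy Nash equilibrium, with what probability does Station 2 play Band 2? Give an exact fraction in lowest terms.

2/5

Station 2's mix q on Band 2 must make Station 1 indifferent between Band 2 and Band 3.
Station 1's payoff from Band 2: 5q + 8(1−q). From Band 3: 2q + 10(1−q).
Set equal: 3q = 2(1−q) → q = 2/5.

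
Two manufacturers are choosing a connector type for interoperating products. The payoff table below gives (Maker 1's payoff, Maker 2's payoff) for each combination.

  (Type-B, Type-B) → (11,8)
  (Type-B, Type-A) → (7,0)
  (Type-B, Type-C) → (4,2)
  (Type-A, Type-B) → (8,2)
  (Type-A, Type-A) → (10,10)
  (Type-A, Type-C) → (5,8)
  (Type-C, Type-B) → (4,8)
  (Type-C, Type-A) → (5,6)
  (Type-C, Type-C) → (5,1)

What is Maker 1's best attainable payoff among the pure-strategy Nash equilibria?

Both Type-B is a pure NE (Maker 1: 11 ≥ 8; Maker 2: 8 ≥ 2). Maker 1 gets 11.
Both Type-A is a pure NE (Maker 1: 10 ≥ 7; Maker 2: 10 ≥ 8). Maker 1 gets 10.
Every other cell has a profitable deviation for at least one player. Highest of {11, 10} is 11.

11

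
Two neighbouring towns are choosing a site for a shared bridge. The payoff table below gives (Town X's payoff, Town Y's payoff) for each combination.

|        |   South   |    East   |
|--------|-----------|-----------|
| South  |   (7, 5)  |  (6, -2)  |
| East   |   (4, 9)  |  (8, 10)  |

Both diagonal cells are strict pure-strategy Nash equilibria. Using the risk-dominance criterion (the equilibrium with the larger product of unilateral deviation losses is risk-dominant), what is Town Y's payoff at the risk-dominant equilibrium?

At both South: Town X loses 7 − 4 = 3 by deviating; Town Y loses 5 − (-2) = 7. Product = 3·7 = 21.
At both East: Town X loses 8 − 6 = 2 by deviating; Town Y loses 10 − 9 = 1. Product = 2·1 = 2.
21 > 2, so both South is risk-dominant. Town Y's payoff there is 5.

5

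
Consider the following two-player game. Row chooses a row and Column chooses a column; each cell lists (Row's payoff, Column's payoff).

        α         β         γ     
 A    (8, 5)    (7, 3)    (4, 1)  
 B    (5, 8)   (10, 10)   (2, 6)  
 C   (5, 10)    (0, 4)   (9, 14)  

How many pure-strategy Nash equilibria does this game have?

(A, α): Row gets 8 (best alternative 5); Column gets 5 (best alternative 3). Neither deviates — NE.
(B, β): Row gets 10 (best alternative 7); Column gets 10 (best alternative 8). Neither deviates — NE.
(C, γ): Row gets 9 (best alternative 4); Column gets 14 (best alternative 10). Neither deviates — NE.
(A, β) is not a NE: Row would switch to B (10 > 7).
No other cell survives both best-response checks, so there are 3 pure NE.

3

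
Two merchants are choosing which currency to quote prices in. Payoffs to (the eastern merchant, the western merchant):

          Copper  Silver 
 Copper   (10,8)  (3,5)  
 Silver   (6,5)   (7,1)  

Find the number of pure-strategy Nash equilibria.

1

Both Copper: the eastern merchant gets 10 (best alternative 6); the western merchant gets 8 (best alternative 5). Neither deviates — NE.
Both Silver is not a NE: the western merchant would switch to Copper (5 > 1).
No other cell survives both best-response checks, so there is 1 pure NE.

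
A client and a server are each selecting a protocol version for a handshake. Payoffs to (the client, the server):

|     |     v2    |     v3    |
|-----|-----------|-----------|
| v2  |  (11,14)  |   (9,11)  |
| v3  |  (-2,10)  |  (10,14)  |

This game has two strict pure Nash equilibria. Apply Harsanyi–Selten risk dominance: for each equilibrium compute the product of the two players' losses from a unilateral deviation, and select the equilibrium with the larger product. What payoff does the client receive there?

11

At both v2: the client loses 11 − (-2) = 13 by deviating; the server loses 14 − 11 = 3. Product = 13·3 = 39.
At both v3: the client loses 10 − 9 = 1 by deviating; the server loses 14 − 10 = 4. Product = 1·4 = 4.
39 > 4, so both v2 is risk-dominant. The client's payoff there is 11.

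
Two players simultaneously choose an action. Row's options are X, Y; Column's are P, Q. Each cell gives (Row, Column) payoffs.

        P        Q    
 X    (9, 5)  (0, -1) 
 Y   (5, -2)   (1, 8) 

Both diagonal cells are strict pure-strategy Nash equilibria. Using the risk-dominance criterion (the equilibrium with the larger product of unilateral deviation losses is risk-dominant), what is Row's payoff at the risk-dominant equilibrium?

9

At (X, P): Row loses 9 − 5 = 4 by deviating; Column loses 5 − (-1) = 6. Product = 4·6 = 24.
At (Y, Q): Row loses 1 − 0 = 1 by deviating; Column loses 8 − (-2) = 10. Product = 1·10 = 10.
24 > 10, so (X, P) is risk-dominant. Row's payoff there is 9.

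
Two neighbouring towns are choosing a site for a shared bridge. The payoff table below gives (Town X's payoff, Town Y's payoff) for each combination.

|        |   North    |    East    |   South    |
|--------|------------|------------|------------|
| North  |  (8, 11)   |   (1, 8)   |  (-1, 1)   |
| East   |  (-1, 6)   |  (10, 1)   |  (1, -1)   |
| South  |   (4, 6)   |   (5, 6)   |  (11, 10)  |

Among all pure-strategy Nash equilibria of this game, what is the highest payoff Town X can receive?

11

Both North is a pure NE (Town X: 8 ≥ 4; Town Y: 11 ≥ 8). Town X gets 8.
Both South is a pure NE (Town X: 11 ≥ 1; Town Y: 10 ≥ 6). Town X gets 11.
Every other cell has a profitable deviation for at least one player. Highest of {8, 11} is 11.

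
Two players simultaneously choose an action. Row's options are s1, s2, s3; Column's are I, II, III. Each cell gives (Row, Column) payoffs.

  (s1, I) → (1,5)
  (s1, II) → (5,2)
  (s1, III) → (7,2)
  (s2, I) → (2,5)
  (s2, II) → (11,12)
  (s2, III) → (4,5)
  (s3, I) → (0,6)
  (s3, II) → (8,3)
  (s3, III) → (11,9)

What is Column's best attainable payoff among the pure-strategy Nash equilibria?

12

(s2, II) is a pure NE (Row: 11 ≥ 8; Column: 12 ≥ 5). Column gets 12.
(s3, III) is a pure NE (Row: 11 ≥ 7; Column: 9 ≥ 6). Column gets 9.
Every other cell has a profitable deviation for at least one player. Highest of {12, 9} is 12.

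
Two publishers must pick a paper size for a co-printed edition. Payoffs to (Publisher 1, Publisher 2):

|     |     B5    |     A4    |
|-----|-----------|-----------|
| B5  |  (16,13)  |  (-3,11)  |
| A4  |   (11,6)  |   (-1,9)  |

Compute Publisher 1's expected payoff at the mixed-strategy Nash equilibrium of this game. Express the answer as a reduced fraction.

Publisher 2 mixes with probability q on B5, chosen so Publisher 1 is indifferent: 16q + (-3)(1−q) = 11q + (-1)(1−q) gives q = 2/7.
Publisher 1's expected payoff (from either row, since indifferent) is 16·2/7 + (-3)·5/7 = 17/7.

17/7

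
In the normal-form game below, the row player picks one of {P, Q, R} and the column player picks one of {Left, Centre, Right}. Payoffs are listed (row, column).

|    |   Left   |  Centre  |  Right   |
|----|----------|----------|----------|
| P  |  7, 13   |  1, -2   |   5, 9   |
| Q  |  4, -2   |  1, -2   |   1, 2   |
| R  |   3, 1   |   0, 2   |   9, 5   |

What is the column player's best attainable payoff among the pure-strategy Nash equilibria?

(P, Left) is a pure NE (the row player: 7 ≥ 4; the column player: 13 ≥ 9). The column player gets 13.
(R, Right) is a pure NE (the row player: 9 ≥ 5; the column player: 5 ≥ 2). The column player gets 5.
Every other cell has a profitable deviation for at least one player. Highest of {13, 5} is 13.

13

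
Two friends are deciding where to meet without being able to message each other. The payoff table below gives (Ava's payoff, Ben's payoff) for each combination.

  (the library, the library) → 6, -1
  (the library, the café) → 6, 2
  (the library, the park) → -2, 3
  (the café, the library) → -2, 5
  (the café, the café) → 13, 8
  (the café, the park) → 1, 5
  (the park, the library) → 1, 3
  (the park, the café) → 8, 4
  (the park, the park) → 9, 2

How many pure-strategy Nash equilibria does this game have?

Both the café: Ava gets 13 (best alternative 8); Ben gets 8 (best alternative 5). Neither deviates — NE.
Both the park is not a NE: Ben would switch to the café (4 > 2).
No other cell survives both best-response checks, so there is 1 pure NE.

1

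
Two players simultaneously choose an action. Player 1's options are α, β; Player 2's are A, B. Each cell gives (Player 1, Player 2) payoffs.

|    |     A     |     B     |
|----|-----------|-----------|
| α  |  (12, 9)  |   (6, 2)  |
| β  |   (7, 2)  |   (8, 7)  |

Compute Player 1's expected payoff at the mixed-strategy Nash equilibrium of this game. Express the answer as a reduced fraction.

Player 2 mixes with probability q on A, chosen so Player 1 is indifferent: 12q + 6(1−q) = 7q + 8(1−q) gives q = 2/7.
Player 1's expected payoff (from either row, since indifferent) is 12·2/7 + 6·5/7 = 54/7.

54/7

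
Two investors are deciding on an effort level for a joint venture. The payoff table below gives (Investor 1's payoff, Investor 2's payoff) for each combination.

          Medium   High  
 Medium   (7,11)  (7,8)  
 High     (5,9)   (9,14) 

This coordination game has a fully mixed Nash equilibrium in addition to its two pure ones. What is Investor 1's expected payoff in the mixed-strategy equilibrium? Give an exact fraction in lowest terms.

7

Investor 2 mixes with probability q on Medium, chosen so Investor 1 is indifferent: 7q + 7(1−q) = 5q + 9(1−q) gives q = 1/2.
Investor 1's expected payoff (from either row, since indifferent) is 7·1/2 + 7·1/2 = 7.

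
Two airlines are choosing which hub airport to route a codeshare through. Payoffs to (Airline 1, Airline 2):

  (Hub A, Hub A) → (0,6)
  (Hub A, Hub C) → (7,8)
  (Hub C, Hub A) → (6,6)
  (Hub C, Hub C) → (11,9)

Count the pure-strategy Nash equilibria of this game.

1

Both Hub C: Airline 1 gets 11 (best alternative 7); Airline 2 gets 9 (best alternative 6). Neither deviates — NE.
Both Hub A is not a NE: Airline 1 would switch to Hub C (6 > 0).
No other cell survives both best-response checks, so there is 1 pure NE.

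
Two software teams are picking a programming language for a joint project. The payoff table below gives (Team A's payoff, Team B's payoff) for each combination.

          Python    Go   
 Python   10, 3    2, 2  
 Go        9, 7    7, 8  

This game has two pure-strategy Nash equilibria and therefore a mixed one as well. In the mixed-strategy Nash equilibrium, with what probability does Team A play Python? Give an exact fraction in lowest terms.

1/2

Team A's mix p on Python must make Team B indifferent between Python and Go.
Team B's payoff from Python: 3p + 7(1−p). From Go: 2p + 8(1−p).
Set equal: 1p = 1(1−p) → p = 1/2.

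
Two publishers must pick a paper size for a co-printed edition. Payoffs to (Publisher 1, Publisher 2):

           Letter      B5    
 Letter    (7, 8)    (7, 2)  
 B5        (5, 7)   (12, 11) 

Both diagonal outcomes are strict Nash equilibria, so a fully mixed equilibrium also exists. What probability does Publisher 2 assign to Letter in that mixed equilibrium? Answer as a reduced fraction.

5/7

Publisher 2's mix q on Letter must make Publisher 1 indifferent between Letter and B5.
Publisher 1's payoff from Letter: 7q + 7(1−q). From B5: 5q + 12(1−q).
Set equal: 2q = 5(1−q) → q = 5/7.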